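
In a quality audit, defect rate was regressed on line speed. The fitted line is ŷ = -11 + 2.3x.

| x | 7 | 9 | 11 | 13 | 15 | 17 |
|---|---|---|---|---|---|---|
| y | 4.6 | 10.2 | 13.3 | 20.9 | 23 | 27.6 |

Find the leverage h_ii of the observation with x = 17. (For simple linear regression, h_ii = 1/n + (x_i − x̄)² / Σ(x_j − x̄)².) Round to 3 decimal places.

x̄ = (7 + 9 + 11 + 13 + 15 + 17)/6 = 12
Σ(x − x̄)² = 25 + 9 + 1 + 1 + 9 + 25 = 70
h = 1/6 + (5)²/70 = 0.166667 + 0.357143 = 0.524

h = 0.524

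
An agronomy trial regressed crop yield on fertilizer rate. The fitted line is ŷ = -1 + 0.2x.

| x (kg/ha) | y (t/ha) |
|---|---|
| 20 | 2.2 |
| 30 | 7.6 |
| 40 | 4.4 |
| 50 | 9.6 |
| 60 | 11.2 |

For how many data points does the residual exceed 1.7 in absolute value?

x=20: ŷ = -1 + 0.2·20 = 3; e = 2.2 − 3 = -0.8
x=30: ŷ = -1 + 0.2·30 = 5; e = 7.6 − 5 = 2.6
x=40: ŷ = -1 + 0.2·40 = 7; e = 4.4 − 7 = -2.6
x=50: ŷ = -1 + 0.2·50 = 9; e = 9.6 − 9 = 0.6
x=60: ŷ = -1 + 0.2·60 = 11; e = 11.2 − 11 = 0.2
|e| > 1.7: x=30 (|e|=2.6), x=40 (|e|=2.6) → 2

2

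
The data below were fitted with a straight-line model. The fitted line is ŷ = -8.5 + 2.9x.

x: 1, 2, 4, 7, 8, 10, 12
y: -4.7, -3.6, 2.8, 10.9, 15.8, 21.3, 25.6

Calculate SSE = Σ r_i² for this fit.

SSE = 4.86

x=1: ŷ = -8.5 + 2.9·1 = -5.6; r = -4.7 − (-5.6) = 0.9
x=2: ŷ = -8.5 + 2.9·2 = -2.7; r = -3.6 − (-2.7) = -0.9
x=4: ŷ = -8.5 + 2.9·4 = 3.1; r = 2.8 − 3.1 = -0.3
x=7: ŷ = -8.5 + 2.9·7 = 11.8; r = 10.9 − 11.8 = -0.9
x=8: ŷ = -8.5 + 2.9·8 = 14.7; r = 15.8 − 14.7 = 1.1
x=10: ŷ = -8.5 + 2.9·10 = 20.5; r = 21.3 − 20.5 = 0.8
x=12: ŷ = -8.5 + 2.9·12 = 26.3; r = 25.6 − 26.3 = -0.7
SSE = 0.81 + 0.81 + 0.09 + 0.81 + 1.21 + 0.64 + 0.49 = 4.86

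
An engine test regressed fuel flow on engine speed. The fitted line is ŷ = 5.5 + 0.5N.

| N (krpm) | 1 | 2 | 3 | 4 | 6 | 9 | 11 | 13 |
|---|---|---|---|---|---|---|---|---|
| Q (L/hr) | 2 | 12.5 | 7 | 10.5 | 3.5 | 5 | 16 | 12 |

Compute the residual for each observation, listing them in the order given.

-4, 6, 0, 3, -5, -5, 5, 0

N=1: ŷ = 5.5 + 0.5·1 = 6; r = 2 − 6 = -4
N=2: ŷ = 5.5 + 0.5·2 = 6.5; r = 12.5 − 6.5 = 6
N=3: ŷ = 5.5 + 0.5·3 = 7; r = 7 − 7 = 0
N=4: ŷ = 5.5 + 0.5·4 = 7.5; r = 10.5 − 7.5 = 3
N=6: ŷ = 5.5 + 0.5·6 = 8.5; r = 3.5 − 8.5 = -5
N=9: ŷ = 5.5 + 0.5·9 = 10; r = 5 − 10 = -5
N=11: ŷ = 5.5 + 0.5·11 = 11; r = 16 − 11 = 5
N=13: ŷ = 5.5 + 0.5·13 = 12; r = 12 − 12 = 0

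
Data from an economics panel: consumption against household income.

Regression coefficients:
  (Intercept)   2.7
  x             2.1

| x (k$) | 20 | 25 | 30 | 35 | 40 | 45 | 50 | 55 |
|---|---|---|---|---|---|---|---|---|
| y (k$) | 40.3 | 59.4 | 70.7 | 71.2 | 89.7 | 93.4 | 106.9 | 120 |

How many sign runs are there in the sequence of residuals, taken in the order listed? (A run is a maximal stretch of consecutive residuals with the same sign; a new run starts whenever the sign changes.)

6 runs

x=20: ŷ = 2.7 + 2.1·20 = 44.7; r = 40.3 − 44.7 = -4.4
x=25: ŷ = 2.7 + 2.1·25 = 55.2; r = 59.4 − 55.2 = 4.2
x=30: ŷ = 2.7 + 2.1·30 = 65.7; r = 70.7 − 65.7 = 5
x=35: ŷ = 2.7 + 2.1·35 = 76.2; r = 71.2 − 76.2 = -5
x=40: ŷ = 2.7 + 2.1·40 = 86.7; r = 89.7 − 86.7 = 3
x=45: ŷ = 2.7 + 2.1·45 = 97.2; r = 93.4 − 97.2 = -3.8
x=50: ŷ = 2.7 + 2.1·50 = 107.7; r = 106.9 − 107.7 = -0.8
x=55: ŷ = 2.7 + 2.1·55 = 118.2; r = 120 − 118.2 = 1.8
Signs: − + + − + − − +
Runs: −×1, +×2, −×1, +×1, −×2, +×1 → 6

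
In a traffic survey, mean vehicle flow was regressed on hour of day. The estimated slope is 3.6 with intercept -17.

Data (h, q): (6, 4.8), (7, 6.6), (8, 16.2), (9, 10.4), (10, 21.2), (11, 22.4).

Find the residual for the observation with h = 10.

e = 2.2

q̂ = -17 + 3.6·10 = 19
e = 21.2 − 19 = 2.2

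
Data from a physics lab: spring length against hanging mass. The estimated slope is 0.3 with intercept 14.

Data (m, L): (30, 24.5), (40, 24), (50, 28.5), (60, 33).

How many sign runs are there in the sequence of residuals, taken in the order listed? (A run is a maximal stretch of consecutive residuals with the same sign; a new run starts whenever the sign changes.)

m=30: L̂ = 14 + 0.3·30 = 23; e = 24.5 − 23 = 1.5
m=40: L̂ = 14 + 0.3·40 = 26; e = 24 − 26 = -2
m=50: L̂ = 14 + 0.3·50 = 29; e = 28.5 − 29 = -0.5
m=60: L̂ = 14 + 0.3·60 = 32; e = 33 − 32 = 1
Signs: + − − +
Runs: +×1, −×2, +×1 → 3

3 runs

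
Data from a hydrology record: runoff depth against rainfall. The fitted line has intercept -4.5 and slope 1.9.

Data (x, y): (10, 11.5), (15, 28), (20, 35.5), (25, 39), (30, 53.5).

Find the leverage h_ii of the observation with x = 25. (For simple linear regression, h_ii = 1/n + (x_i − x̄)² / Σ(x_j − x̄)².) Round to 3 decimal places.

x̄ = (10 + 15 + 20 + 25 + 30)/5 = 20
Σ(x − x̄)² = 100 + 25 + 0 + 25 + 100 = 250
h = 1/5 + (5)²/250 = 0.2 + 0.1 = 0.300

h = 0.300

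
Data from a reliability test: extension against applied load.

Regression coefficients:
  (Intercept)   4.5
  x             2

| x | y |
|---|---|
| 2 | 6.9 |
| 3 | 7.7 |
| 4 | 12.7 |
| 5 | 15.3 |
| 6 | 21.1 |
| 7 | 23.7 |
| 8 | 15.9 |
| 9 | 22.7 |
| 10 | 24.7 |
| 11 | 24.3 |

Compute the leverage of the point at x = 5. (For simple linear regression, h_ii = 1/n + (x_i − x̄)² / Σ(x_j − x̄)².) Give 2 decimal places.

x̄ = (2 + 3 + 4 + 5 + 6 + 7 + 8 + 9 + 10 + 11)/10 = 6.5
Σ(x − x̄)² = 20.25 + 12.25 + 6.25 + 2.25 + 0.25 + 0.25 + 2.25 + 6.25 + 12.25 + 20.25 = 82.5
h = 1/10 + (-1.5)²/82.5 = 0.1 + 0.0272727 = 0.13

h = 0.13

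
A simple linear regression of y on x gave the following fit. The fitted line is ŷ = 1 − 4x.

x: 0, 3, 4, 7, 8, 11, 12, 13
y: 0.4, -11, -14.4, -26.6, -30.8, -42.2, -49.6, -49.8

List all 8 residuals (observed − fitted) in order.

x=0: ŷ = 1 − 4·0 = 1; r = 0.4 − 1 = -0.6
x=3: ŷ = 1 − 4·3 = -11; r = -11 − (-11) = 0
x=4: ŷ = 1 − 4·4 = -15; r = -14.4 − (-15) = 0.6
x=7: ŷ = 1 − 4·7 = -27; r = -26.6 − (-27) = 0.4
x=8: ŷ = 1 − 4·8 = -31; r = -30.8 − (-31) = 0.2
x=11: ŷ = 1 − 4·11 = -43; r = -42.2 − (-43) = 0.8
x=12: ŷ = 1 − 4·12 = -47; r = -49.6 − (-47) = -2.6
x=13: ŷ = 1 − 4·13 = -51; r = -49.8 − (-51) = 1.2

-0.6, 0, 0.6, 0.4, 0.2, 0.8, -2.6, 1.2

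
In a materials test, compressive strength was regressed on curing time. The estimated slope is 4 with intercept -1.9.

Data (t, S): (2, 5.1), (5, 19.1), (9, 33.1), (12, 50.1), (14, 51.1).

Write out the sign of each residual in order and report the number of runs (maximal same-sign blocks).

t=2: ŷ = -1.9 + 4·2 = 6.1; r = 5.1 − 6.1 = -1
t=5: ŷ = -1.9 + 4·5 = 18.1; r = 19.1 − 18.1 = 1
t=9: ŷ = -1.9 + 4·9 = 34.1; r = 33.1 − 34.1 = -1
t=12: ŷ = -1.9 + 4·12 = 46.1; r = 50.1 − 46.1 = 4
t=14: ŷ = -1.9 + 4·14 = 54.1; r = 51.1 − 54.1 = -3
Signs: − + − + −
Runs: −×1, +×1, −×1, +×1, −×1 → 5

5 runs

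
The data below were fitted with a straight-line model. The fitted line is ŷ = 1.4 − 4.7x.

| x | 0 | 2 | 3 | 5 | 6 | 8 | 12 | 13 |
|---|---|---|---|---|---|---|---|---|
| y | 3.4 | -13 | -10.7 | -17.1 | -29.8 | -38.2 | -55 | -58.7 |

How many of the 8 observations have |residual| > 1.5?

6

x=0: ŷ = 1.4 − 4.7·0 = 1.4; e = 3.4 − 1.4 = 2
x=2: ŷ = 1.4 − 4.7·2 = -8; e = -13 − (-8) = -5
x=3: ŷ = 1.4 − 4.7·3 = -12.7; e = -10.7 − (-12.7) = 2
x=5: ŷ = 1.4 − 4.7·5 = -22.1; e = -17.1 − (-22.1) = 5
x=6: ŷ = 1.4 − 4.7·6 = -26.8; e = -29.8 − (-26.8) = -3
x=8: ŷ = 1.4 − 4.7·8 = -36.2; e = -38.2 − (-36.2) = -2
x=12: ŷ = 1.4 − 4.7·12 = -55; e = -55 − (-55) = 0
x=13: ŷ = 1.4 − 4.7·13 = -59.7; e = -58.7 − (-59.7) = 1
|e| > 1.5: x=0 (|e|=2), x=2 (|e|=5), x=3 (|e|=2), x=5 (|e|=5), x=6 (|e|=3), x=8 (|e|=2) → 6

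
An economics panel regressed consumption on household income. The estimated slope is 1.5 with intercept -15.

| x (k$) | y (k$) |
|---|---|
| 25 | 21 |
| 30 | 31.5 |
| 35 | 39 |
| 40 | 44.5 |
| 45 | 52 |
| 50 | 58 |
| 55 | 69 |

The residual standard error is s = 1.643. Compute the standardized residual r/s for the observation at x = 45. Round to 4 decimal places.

ŷ = -15 + 1.5·45 = 52.5
r = 52 − 52.5 = -0.5
r/s = -0.5 / 1.643 = -0.3043

-0.3043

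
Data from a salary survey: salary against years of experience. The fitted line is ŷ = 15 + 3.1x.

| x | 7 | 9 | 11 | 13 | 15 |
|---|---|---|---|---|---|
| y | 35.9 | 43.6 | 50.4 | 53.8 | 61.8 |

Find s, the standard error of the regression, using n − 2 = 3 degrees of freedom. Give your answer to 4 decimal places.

s = 1.3115

x=7: ŷ = 15 + 3.1·7 = 36.7; e = 35.9 − 36.7 = -0.8
x=9: ŷ = 15 + 3.1·9 = 42.9; e = 43.6 − 42.9 = 0.7
x=11: ŷ = 15 + 3.1·11 = 49.1; e = 50.4 − 49.1 = 1.3
x=13: ŷ = 15 + 3.1·13 = 55.3; e = 53.8 − 55.3 = -1.5
x=15: ŷ = 15 + 3.1·15 = 61.5; e = 61.8 − 61.5 = 0.3
SSE = 0.64 + 0.49 + 1.69 + 2.25 + 0.09 = 5.16
s = √(5.16/3) = √1.72 ≈ 1.3115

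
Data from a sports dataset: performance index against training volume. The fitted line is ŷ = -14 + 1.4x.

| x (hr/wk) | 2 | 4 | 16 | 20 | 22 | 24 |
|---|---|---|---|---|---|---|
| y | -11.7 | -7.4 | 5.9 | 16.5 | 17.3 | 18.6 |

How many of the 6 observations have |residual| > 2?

x=2: ŷ = -14 + 1.4·2 = -11.2; r = -11.7 − (-11.2) = -0.5
x=4: ŷ = -14 + 1.4·4 = -8.4; r = -7.4 − (-8.4) = 1
x=16: ŷ = -14 + 1.4·16 = 8.4; r = 5.9 − 8.4 = -2.5
x=20: ŷ = -14 + 1.4·20 = 14; r = 16.5 − 14 = 2.5
x=22: ŷ = -14 + 1.4·22 = 16.8; r = 17.3 − 16.8 = 0.5
x=24: ŷ = -14 + 1.4·24 = 19.6; r = 18.6 − 19.6 = -1
|r| > 2: x=16 (|r|=2.5), x=20 (|r|=2.5) → 2

2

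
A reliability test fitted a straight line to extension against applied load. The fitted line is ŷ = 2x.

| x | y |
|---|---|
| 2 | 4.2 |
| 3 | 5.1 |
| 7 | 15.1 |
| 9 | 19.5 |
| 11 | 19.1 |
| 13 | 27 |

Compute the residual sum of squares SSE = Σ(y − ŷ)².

SSE = 13.72

x=2: ŷ = 2·2 = 4; e = 4.2 − 4 = 0.2
x=3: ŷ = 2·3 = 6; e = 5.1 − 6 = -0.9
x=7: ŷ = 2·7 = 14; e = 15.1 − 14 = 1.1
x=9: ŷ = 2·9 = 18; e = 19.5 − 18 = 1.5
x=11: ŷ = 2·11 = 22; e = 19.1 − 22 = -2.9
x=13: ŷ = 2·13 = 26; e = 27 − 26 = 1
SSE = 0.04 + 0.81 + 1.21 + 2.25 + 8.41 + 1 = 13.72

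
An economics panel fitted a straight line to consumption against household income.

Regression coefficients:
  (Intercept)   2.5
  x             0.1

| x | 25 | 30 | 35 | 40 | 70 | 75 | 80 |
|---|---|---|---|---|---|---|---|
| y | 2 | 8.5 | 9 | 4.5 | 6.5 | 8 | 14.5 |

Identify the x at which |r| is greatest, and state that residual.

x = 80, r = 4

x=25: ŷ = 2.5 + 0.1·25 = 5; r = 2 − 5 = -3
x=30: ŷ = 2.5 + 0.1·30 = 5.5; r = 8.5 − 5.5 = 3
x=35: ŷ = 2.5 + 0.1·35 = 6; r = 9 − 6 = 3
x=40: ŷ = 2.5 + 0.1·40 = 6.5; r = 4.5 − 6.5 = -2
x=70: ŷ = 2.5 + 0.1·70 = 9.5; r = 6.5 − 9.5 = -3
x=75: ŷ = 2.5 + 0.1·75 = 10; r = 8 − 10 = -2
x=80: ŷ = 2.5 + 0.1·80 = 10.5; r = 14.5 − 10.5 = 4
Largest |r| is 4 at x = 80, residual 4.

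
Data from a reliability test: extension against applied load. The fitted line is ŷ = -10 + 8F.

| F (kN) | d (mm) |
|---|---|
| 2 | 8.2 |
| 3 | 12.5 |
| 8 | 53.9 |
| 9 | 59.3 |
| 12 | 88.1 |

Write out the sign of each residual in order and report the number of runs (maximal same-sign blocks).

3 runs

F=2: ŷ = -10 + 8·2 = 6; r = 8.2 − 6 = 2.2
F=3: ŷ = -10 + 8·3 = 14; r = 12.5 − 14 = -1.5
F=8: ŷ = -10 + 8·8 = 54; r = 53.9 − 54 = -0.1
F=9: ŷ = -10 + 8·9 = 62; r = 59.3 − 62 = -2.7
F=12: ŷ = -10 + 8·12 = 86; r = 88.1 − 86 = 2.1
Signs: + − − − +
Runs: +×1, −×3, +×1 → 3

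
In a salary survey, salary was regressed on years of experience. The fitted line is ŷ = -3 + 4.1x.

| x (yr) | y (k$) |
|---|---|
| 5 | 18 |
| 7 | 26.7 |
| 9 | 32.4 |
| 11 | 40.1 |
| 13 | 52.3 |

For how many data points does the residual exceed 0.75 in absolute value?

4

x=5: ŷ = -3 + 4.1·5 = 17.5; r = 18 − 17.5 = 0.5
x=7: ŷ = -3 + 4.1·7 = 25.7; r = 26.7 − 25.7 = 1
x=9: ŷ = -3 + 4.1·9 = 33.9; r = 32.4 − 33.9 = -1.5
x=11: ŷ = -3 + 4.1·11 = 42.1; r = 40.1 − 42.1 = -2
x=13: ŷ = -3 + 4.1·13 = 50.3; r = 52.3 − 50.3 = 2
|r| > 0.75: x=7 (|r|=1), x=9 (|r|=1.5), x=11 (|r|=2), x=13 (|r|=2) → 4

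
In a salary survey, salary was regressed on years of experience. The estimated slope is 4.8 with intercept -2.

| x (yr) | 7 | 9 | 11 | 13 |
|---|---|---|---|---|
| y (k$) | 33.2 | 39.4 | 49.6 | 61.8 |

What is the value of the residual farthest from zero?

e = -1.8

x=7: ŷ = -2 + 4.8·7 = 31.6; e = 33.2 − 31.6 = 1.6
x=9: ŷ = -2 + 4.8·9 = 41.2; e = 39.4 − 41.2 = -1.8
x=11: ŷ = -2 + 4.8·11 = 50.8; e = 49.6 − 50.8 = -1.2
x=13: ŷ = -2 + 4.8·13 = 60.4; e = 61.8 − 60.4 = 1.4
Largest |e| is 1.8 at x = 9, residual -1.8.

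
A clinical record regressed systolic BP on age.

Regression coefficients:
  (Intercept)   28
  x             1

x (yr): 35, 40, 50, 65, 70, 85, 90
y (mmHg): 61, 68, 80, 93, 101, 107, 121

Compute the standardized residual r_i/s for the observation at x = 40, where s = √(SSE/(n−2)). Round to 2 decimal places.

0.00

x=35: ŷ = 28 + 35 = 63; r = 61 − 63 = -2
x=40: ŷ = 28 + 40 = 68; r = 68 − 68 = 0
x=50: ŷ = 28 + 50 = 78; r = 80 − 78 = 2
x=65: ŷ = 28 + 65 = 93; r = 93 − 93 = 0
x=70: ŷ = 28 + 70 = 98; r = 101 − 98 = 3
x=85: ŷ = 28 + 85 = 113; r = 107 − 113 = -6
x=90: ŷ = 28 + 90 = 118; r = 121 − 118 = 3
SSE = 4 + 0 + 4 + 0 + 9 + 36 + 9 = 62
s = √(62/5) = 3.52136
r/s = 0 / 3.52136 = 0.00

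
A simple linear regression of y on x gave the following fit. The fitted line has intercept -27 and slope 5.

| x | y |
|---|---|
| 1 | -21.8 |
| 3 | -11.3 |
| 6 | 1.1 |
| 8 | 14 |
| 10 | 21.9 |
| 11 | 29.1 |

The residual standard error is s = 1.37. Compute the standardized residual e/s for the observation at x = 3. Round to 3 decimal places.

0.511

ŷ = -27 + 5·3 = -12
e = -11.3 − (-12) = 0.7
e/s = 0.7 / 1.37 = 0.511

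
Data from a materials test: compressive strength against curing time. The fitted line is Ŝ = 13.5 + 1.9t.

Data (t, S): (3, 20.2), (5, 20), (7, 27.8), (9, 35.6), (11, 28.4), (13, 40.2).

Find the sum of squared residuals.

t=3: Ŝ = 13.5 + 1.9·3 = 19.2; r = 20.2 − 19.2 = 1
t=5: Ŝ = 13.5 + 1.9·5 = 23; r = 20 − 23 = -3
t=7: Ŝ = 13.5 + 1.9·7 = 26.8; r = 27.8 − 26.8 = 1
t=9: Ŝ = 13.5 + 1.9·9 = 30.6; r = 35.6 − 30.6 = 5
t=11: Ŝ = 13.5 + 1.9·11 = 34.4; r = 28.4 − 34.4 = -6
t=13: Ŝ = 13.5 + 1.9·13 = 38.2; r = 40.2 − 38.2 = 2
SSE = 1 + 9 + 1 + 25 + 36 + 4 = 76

SSE = 76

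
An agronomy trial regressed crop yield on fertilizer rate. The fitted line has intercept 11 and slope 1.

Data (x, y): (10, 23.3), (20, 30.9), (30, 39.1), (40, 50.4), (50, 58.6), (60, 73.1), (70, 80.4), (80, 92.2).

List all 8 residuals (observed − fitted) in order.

x=10: ŷ = 11 + 10 = 21; e = 23.3 − 21 = 2.3
x=20: ŷ = 11 + 20 = 31; e = 30.9 − 31 = -0.1
x=30: ŷ = 11 + 30 = 41; e = 39.1 − 41 = -1.9
x=40: ŷ = 11 + 40 = 51; e = 50.4 − 51 = -0.6
x=50: ŷ = 11 + 50 = 61; e = 58.6 − 61 = -2.4
x=60: ŷ = 11 + 60 = 71; e = 73.1 − 71 = 2.1
x=70: ŷ = 11 + 70 = 81; e = 80.4 − 81 = -0.6
x=80: ŷ = 11 + 80 = 91; e = 92.2 − 91 = 1.2

2.3, -0.1, -1.9, -0.6, -2.4, 2.1, -0.6, 1.2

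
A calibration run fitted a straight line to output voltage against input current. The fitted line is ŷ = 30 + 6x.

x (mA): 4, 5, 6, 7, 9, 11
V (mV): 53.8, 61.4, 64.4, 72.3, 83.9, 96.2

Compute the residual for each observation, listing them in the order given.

x=4: ŷ = 30 + 6·4 = 54; e = 53.8 − 54 = -0.2
x=5: ŷ = 30 + 6·5 = 60; e = 61.4 − 60 = 1.4
x=6: ŷ = 30 + 6·6 = 66; e = 64.4 − 66 = -1.6
x=7: ŷ = 30 + 6·7 = 72; e = 72.3 − 72 = 0.3
x=9: ŷ = 30 + 6·9 = 84; e = 83.9 − 84 = -0.1
x=11: ŷ = 30 + 6·11 = 96; e = 96.2 − 96 = 0.2

-0.2, 1.4, -1.6, 0.3, -0.1, 0.2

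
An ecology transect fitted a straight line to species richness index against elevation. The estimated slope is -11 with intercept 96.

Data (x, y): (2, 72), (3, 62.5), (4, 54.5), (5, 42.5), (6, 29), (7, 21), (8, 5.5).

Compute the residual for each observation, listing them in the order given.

-2, -0.5, 2.5, 1.5, -1, 2, -2.5

x=2: ŷ = 96 − 11·2 = 74; r = 72 − 74 = -2
x=3: ŷ = 96 − 11·3 = 63; r = 62.5 − 63 = -0.5
x=4: ŷ = 96 − 11·4 = 52; r = 54.5 − 52 = 2.5
x=5: ŷ = 96 − 11·5 = 41; r = 42.5 − 41 = 1.5
x=6: ŷ = 96 − 11·6 = 30; r = 29 − 30 = -1
x=7: ŷ = 96 − 11·7 = 19; r = 21 − 19 = 2
x=8: ŷ = 96 − 11·8 = 8; r = 5.5 − 8 = -2.5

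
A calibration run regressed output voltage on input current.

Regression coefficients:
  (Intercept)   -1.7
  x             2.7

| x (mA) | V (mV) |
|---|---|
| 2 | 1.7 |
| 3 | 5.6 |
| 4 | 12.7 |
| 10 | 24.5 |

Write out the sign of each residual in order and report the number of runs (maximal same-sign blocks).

x=2: V̂ = -1.7 + 2.7·2 = 3.7; e = 1.7 − 3.7 = -2
x=3: V̂ = -1.7 + 2.7·3 = 6.4; e = 5.6 − 6.4 = -0.8
x=4: V̂ = -1.7 + 2.7·4 = 9.1; e = 12.7 − 9.1 = 3.6
x=10: V̂ = -1.7 + 2.7·10 = 25.3; e = 24.5 − 25.3 = -0.8
Signs: − − + −
Runs: −×2, +×1, −×1 → 3

3 runs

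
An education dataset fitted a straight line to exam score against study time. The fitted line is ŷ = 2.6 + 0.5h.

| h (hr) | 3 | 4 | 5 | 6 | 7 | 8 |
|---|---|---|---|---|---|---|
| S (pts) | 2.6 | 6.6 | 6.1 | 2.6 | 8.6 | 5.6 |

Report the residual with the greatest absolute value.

h=3: ŷ = 2.6 + 0.5·3 = 4.1; e = 2.6 − 4.1 = -1.5
h=4: ŷ = 2.6 + 0.5·4 = 4.6; e = 6.6 − 4.6 = 2
h=5: ŷ = 2.6 + 0.5·5 = 5.1; e = 6.1 − 5.1 = 1
h=6: ŷ = 2.6 + 0.5·6 = 5.6; e = 2.6 − 5.6 = -3
h=7: ŷ = 2.6 + 0.5·7 = 6.1; e = 8.6 − 6.1 = 2.5
h=8: ŷ = 2.6 + 0.5·8 = 6.6; e = 5.6 − 6.6 = -1
Largest |e| is 3 at h = 6, residual -3.

e = -3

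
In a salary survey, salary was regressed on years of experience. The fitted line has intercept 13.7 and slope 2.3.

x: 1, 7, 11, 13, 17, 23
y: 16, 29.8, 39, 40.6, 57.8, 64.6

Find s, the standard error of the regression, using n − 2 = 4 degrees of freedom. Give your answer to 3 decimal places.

x=1: ŷ = 13.7 + 2.3·1 = 16; e = 16 − 16 = 0
x=7: ŷ = 13.7 + 2.3·7 = 29.8; e = 29.8 − 29.8 = 0
x=11: ŷ = 13.7 + 2.3·11 = 39; e = 39 − 39 = 0
x=13: ŷ = 13.7 + 2.3·13 = 43.6; e = 40.6 − 43.6 = -3
x=17: ŷ = 13.7 + 2.3·17 = 52.8; e = 57.8 − 52.8 = 5
x=23: ŷ = 13.7 + 2.3·23 = 66.6; e = 64.6 − 66.6 = -2
SSE = 0 + 0 + 0 + 9 + 25 + 4 = 38
s = √(38/4) = √9.5 ≈ 3.082

s = 3.082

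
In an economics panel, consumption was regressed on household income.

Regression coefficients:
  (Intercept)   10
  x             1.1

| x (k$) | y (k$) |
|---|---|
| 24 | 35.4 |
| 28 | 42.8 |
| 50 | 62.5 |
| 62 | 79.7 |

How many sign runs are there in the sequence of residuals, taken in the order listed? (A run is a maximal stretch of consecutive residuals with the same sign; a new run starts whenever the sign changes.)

x=24: ŷ = 10 + 1.1·24 = 36.4; r = 35.4 − 36.4 = -1
x=28: ŷ = 10 + 1.1·28 = 40.8; r = 42.8 − 40.8 = 2
x=50: ŷ = 10 + 1.1·50 = 65; r = 62.5 − 65 = -2.5
x=62: ŷ = 10 + 1.1·62 = 78.2; r = 79.7 − 78.2 = 1.5
Signs: − + − +
Runs: −×1, +×1, −×1, +×1 → 4

4 runs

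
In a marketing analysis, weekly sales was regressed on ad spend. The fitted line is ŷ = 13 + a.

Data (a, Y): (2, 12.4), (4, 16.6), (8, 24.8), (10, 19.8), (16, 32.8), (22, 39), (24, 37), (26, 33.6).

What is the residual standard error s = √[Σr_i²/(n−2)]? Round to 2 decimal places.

s = 3.90

a=2: ŷ = 13 + 2 = 15; r = 12.4 − 15 = -2.6
a=4: ŷ = 13 + 4 = 17; r = 16.6 − 17 = -0.4
a=8: ŷ = 13 + 8 = 21; r = 24.8 − 21 = 3.8
a=10: ŷ = 13 + 10 = 23; r = 19.8 − 23 = -3.2
a=16: ŷ = 13 + 16 = 29; r = 32.8 − 29 = 3.8
a=22: ŷ = 13 + 22 = 35; r = 39 − 35 = 4
a=24: ŷ = 13 + 24 = 37; r = 37 − 37 = 0
a=26: ŷ = 13 + 26 = 39; r = 33.6 − 39 = -5.4
SSE = 6.76 + 0.16 + 14.44 + 10.24 + 14.44 + 16 + 0 + 29.16 = 91.2
s = √(91.2/6) = √15.2 ≈ 3.90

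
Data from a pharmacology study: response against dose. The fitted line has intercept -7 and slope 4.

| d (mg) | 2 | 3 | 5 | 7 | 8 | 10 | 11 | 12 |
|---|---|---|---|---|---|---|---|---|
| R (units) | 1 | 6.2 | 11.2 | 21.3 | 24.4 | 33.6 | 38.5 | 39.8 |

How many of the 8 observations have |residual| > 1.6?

d=2: R̂ = -7 + 4·2 = 1; e = 1 − 1 = 0
d=3: R̂ = -7 + 4·3 = 5; e = 6.2 − 5 = 1.2
d=5: R̂ = -7 + 4·5 = 13; e = 11.2 − 13 = -1.8
d=7: R̂ = -7 + 4·7 = 21; e = 21.3 − 21 = 0.3
d=8: R̂ = -7 + 4·8 = 25; e = 24.4 − 25 = -0.6
d=10: R̂ = -7 + 4·10 = 33; e = 33.6 − 33 = 0.6
d=11: R̂ = -7 + 4·11 = 37; e = 38.5 − 37 = 1.5
d=12: R̂ = -7 + 4·12 = 41; e = 39.8 − 41 = -1.2
|e| > 1.6: d=5 (|e|=1.8) → 1

1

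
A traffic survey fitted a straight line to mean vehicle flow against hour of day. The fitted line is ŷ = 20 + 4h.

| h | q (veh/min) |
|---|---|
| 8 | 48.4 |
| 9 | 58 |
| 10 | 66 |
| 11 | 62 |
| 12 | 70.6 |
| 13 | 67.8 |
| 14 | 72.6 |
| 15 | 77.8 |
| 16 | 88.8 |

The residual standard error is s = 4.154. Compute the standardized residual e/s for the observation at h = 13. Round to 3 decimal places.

-1.011

ŷ = 20 + 4·13 = 72
e = 67.8 − 72 = -4.2
e/s = -4.2 / 4.154 = -1.011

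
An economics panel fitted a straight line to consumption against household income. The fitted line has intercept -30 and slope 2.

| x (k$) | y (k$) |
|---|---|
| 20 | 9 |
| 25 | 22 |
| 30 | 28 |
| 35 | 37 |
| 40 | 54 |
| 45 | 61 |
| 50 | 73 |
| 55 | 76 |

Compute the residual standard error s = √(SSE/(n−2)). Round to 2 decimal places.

x=20: ŷ = -30 + 2·20 = 10; r = 9 − 10 = -1
x=25: ŷ = -30 + 2·25 = 20; r = 22 − 20 = 2
x=30: ŷ = -30 + 2·30 = 30; r = 28 − 30 = -2
x=35: ŷ = -30 + 2·35 = 40; r = 37 − 40 = -3
x=40: ŷ = -30 + 2·40 = 50; r = 54 − 50 = 4
x=45: ŷ = -30 + 2·45 = 60; r = 61 − 60 = 1
x=50: ŷ = -30 + 2·50 = 70; r = 73 − 70 = 3
x=55: ŷ = -30 + 2·55 = 80; r = 76 − 80 = -4
SSE = 1 + 4 + 4 + 9 + 16 + 1 + 9 + 16 = 60
s = √(60/6) = √10 ≈ 3.16

s = 3.16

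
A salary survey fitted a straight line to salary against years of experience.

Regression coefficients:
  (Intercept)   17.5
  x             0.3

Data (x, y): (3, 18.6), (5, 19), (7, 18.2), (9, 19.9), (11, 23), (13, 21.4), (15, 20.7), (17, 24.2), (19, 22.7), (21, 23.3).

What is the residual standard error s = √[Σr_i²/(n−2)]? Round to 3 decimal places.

s = 1.208

x=3: ŷ = 17.5 + 0.3·3 = 18.4; r = 18.6 − 18.4 = 0.2
x=5: ŷ = 17.5 + 0.3·5 = 19; r = 19 − 19 = 0
x=7: ŷ = 17.5 + 0.3·7 = 19.6; r = 18.2 − 19.6 = -1.4
x=9: ŷ = 17.5 + 0.3·9 = 20.2; r = 19.9 − 20.2 = -0.3
x=11: ŷ = 17.5 + 0.3·11 = 20.8; r = 23 − 20.8 = 2.2
x=13: ŷ = 17.5 + 0.3·13 = 21.4; r = 21.4 − 21.4 = 0
x=15: ŷ = 17.5 + 0.3·15 = 22; r = 20.7 − 22 = -1.3
x=17: ŷ = 17.5 + 0.3·17 = 22.6; r = 24.2 − 22.6 = 1.6
x=19: ŷ = 17.5 + 0.3·19 = 23.2; r = 22.7 − 23.2 = -0.5
x=21: ŷ = 17.5 + 0.3·21 = 23.8; r = 23.3 − 23.8 = -0.5
SSE = 0.04 + 0 + 1.96 + 0.09 + 4.84 + 0 + 1.69 + 2.56 + 0.25 + 0.25 = 11.68
s = √(11.68/8) = √1.46 ≈ 1.208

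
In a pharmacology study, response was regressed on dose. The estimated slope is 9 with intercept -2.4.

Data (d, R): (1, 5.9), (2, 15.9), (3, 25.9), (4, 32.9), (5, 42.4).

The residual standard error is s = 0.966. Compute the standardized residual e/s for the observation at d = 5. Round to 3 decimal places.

R̂ = -2.4 + 9·5 = 42.6
e = 42.4 − 42.6 = -0.2
e/s = -0.2 / 0.966 = -0.207

-0.207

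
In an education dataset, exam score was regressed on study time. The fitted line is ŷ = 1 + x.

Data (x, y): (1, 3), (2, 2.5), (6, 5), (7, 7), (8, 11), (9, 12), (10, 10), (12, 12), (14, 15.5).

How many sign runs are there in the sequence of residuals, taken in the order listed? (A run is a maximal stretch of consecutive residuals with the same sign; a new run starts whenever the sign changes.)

5 runs

x=1: ŷ = 1 + 1 = 2; e = 3 − 2 = 1
x=2: ŷ = 1 + 2 = 3; e = 2.5 − 3 = -0.5
x=6: ŷ = 1 + 6 = 7; e = 5 − 7 = -2
x=7: ŷ = 1 + 7 = 8; e = 7 − 8 = -1
x=8: ŷ = 1 + 8 = 9; e = 11 − 9 = 2
x=9: ŷ = 1 + 9 = 10; e = 12 − 10 = 2
x=10: ŷ = 1 + 10 = 11; e = 10 − 11 = -1
x=12: ŷ = 1 + 12 = 13; e = 12 − 13 = -1
x=14: ŷ = 1 + 14 = 15; e = 15.5 − 15 = 0.5
Signs: + − − − + + − − +
Runs: +×1, −×3, +×2, −×2, +×1 → 5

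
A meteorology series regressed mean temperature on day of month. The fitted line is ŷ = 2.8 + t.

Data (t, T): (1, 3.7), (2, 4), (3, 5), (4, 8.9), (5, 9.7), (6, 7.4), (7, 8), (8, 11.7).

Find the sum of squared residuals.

t=1: ŷ = 2.8 + 1 = 3.8; r = 3.7 − 3.8 = -0.1
t=2: ŷ = 2.8 + 2 = 4.8; r = 4 − 4.8 = -0.8
t=3: ŷ = 2.8 + 3 = 5.8; r = 5 − 5.8 = -0.8
t=4: ŷ = 2.8 + 4 = 6.8; r = 8.9 − 6.8 = 2.1
t=5: ŷ = 2.8 + 5 = 7.8; r = 9.7 − 7.8 = 1.9
t=6: ŷ = 2.8 + 6 = 8.8; r = 7.4 − 8.8 = -1.4
t=7: ŷ = 2.8 + 7 = 9.8; r = 8 − 9.8 = -1.8
t=8: ŷ = 2.8 + 8 = 10.8; r = 11.7 − 10.8 = 0.9
SSE = 0.01 + 0.64 + 0.64 + 4.41 + 3.61 + 1.96 + 3.24 + 0.81 = 15.32

SSE = 15.32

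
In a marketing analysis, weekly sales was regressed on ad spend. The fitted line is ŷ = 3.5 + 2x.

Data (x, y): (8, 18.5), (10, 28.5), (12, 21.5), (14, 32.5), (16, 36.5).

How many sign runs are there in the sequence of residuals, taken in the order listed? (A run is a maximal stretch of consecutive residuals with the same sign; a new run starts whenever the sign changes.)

4 runs

x=8: ŷ = 3.5 + 2·8 = 19.5; r = 18.5 − 19.5 = -1
x=10: ŷ = 3.5 + 2·10 = 23.5; r = 28.5 − 23.5 = 5
x=12: ŷ = 3.5 + 2·12 = 27.5; r = 21.5 − 27.5 = -6
x=14: ŷ = 3.5 + 2·14 = 31.5; r = 32.5 − 31.5 = 1
x=16: ŷ = 3.5 + 2·16 = 35.5; r = 36.5 − 35.5 = 1
Signs: − + − + +
Runs: −×1, +×1, −×1, +×2 → 4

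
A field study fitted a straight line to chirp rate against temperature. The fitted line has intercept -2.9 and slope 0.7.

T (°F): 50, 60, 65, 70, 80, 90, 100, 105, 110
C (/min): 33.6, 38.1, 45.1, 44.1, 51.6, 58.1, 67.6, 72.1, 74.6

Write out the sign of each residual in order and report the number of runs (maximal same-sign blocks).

5 runs

T=50: ŷ = -2.9 + 0.7·50 = 32.1; r = 33.6 − 32.1 = 1.5
T=60: ŷ = -2.9 + 0.7·60 = 39.1; r = 38.1 − 39.1 = -1
T=65: ŷ = -2.9 + 0.7·65 = 42.6; r = 45.1 − 42.6 = 2.5
T=70: ŷ = -2.9 + 0.7·70 = 46.1; r = 44.1 − 46.1 = -2
T=80: ŷ = -2.9 + 0.7·80 = 53.1; r = 51.6 − 53.1 = -1.5
T=90: ŷ = -2.9 + 0.7·90 = 60.1; r = 58.1 − 60.1 = -2
T=100: ŷ = -2.9 + 0.7·100 = 67.1; r = 67.6 − 67.1 = 0.5
T=105: ŷ = -2.9 + 0.7·105 = 70.6; r = 72.1 − 70.6 = 1.5
T=110: ŷ = -2.9 + 0.7·110 = 74.1; r = 74.6 − 74.1 = 0.5
Signs: + − + − − − + + +
Runs: +×1, −×1, +×1, −×3, +×3 → 5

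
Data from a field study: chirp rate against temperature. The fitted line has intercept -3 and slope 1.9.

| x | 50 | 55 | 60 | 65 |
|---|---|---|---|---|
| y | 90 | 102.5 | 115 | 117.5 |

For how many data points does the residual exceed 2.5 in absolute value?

x=50: ŷ = -3 + 1.9·50 = 92; e = 90 − 92 = -2
x=55: ŷ = -3 + 1.9·55 = 101.5; e = 102.5 − 101.5 = 1
x=60: ŷ = -3 + 1.9·60 = 111; e = 115 − 111 = 4
x=65: ŷ = -3 + 1.9·65 = 120.5; e = 117.5 − 120.5 = -3
|e| > 2.5: x=60 (|e|=4), x=65 (|e|=3) → 2

2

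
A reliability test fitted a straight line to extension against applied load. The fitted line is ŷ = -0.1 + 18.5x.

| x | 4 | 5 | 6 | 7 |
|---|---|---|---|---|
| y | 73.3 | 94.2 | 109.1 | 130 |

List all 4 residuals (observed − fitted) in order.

-0.6, 1.8, -1.8, 0.6

x=4: ŷ = -0.1 + 18.5·4 = 73.9; r = 73.3 − 73.9 = -0.6
x=5: ŷ = -0.1 + 18.5·5 = 92.4; r = 94.2 − 92.4 = 1.8
x=6: ŷ = -0.1 + 18.5·6 = 110.9; r = 109.1 − 110.9 = -1.8
x=7: ŷ = -0.1 + 18.5·7 = 129.4; r = 130 − 129.4 = 0.6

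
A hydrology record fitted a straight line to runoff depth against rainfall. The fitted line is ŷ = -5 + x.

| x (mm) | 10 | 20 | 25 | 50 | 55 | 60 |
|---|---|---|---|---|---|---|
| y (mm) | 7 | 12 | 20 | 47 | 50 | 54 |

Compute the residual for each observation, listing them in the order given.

2, -3, 0, 2, 0, -1

x=10: ŷ = -5 + 10 = 5; r = 7 − 5 = 2
x=20: ŷ = -5 + 20 = 15; r = 12 − 15 = -3
x=25: ŷ = -5 + 25 = 20; r = 20 − 20 = 0
x=50: ŷ = -5 + 50 = 45; r = 47 − 45 = 2
x=55: ŷ = -5 + 55 = 50; r = 50 − 50 = 0
x=60: ŷ = -5 + 60 = 55; r = 54 − 55 = -1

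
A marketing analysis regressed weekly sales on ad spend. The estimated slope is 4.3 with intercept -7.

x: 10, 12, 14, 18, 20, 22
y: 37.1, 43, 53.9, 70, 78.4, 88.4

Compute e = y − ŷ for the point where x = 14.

ŷ = -7 + 4.3·14 = 53.2
e = 53.9 − 53.2 = 0.7

e = 0.7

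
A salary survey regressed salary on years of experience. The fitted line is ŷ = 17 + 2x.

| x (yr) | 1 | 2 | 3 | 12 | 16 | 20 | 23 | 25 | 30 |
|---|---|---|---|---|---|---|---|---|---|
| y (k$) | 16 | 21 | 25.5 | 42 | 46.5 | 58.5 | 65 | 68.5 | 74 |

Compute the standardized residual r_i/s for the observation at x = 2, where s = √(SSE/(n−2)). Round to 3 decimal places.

0.000

x=1: ŷ = 17 + 2·1 = 19; r = 16 − 19 = -3
x=2: ŷ = 17 + 2·2 = 21; r = 21 − 21 = 0
x=3: ŷ = 17 + 2·3 = 23; r = 25.5 − 23 = 2.5
x=12: ŷ = 17 + 2·12 = 41; r = 42 − 41 = 1
x=16: ŷ = 17 + 2·16 = 49; r = 46.5 − 49 = -2.5
x=20: ŷ = 17 + 2·20 = 57; r = 58.5 − 57 = 1.5
x=23: ŷ = 17 + 2·23 = 63; r = 65 − 63 = 2
x=25: ŷ = 17 + 2·25 = 67; r = 68.5 − 67 = 1.5
x=30: ŷ = 17 + 2·30 = 77; r = 74 − 77 = -3
SSE = 9 + 0 + 6.25 + 1 + 6.25 + 2.25 + 4 + 2.25 + 9 = 40
s = √(40/7) = 2.39046
r/s = 0 / 2.39046 = 0.000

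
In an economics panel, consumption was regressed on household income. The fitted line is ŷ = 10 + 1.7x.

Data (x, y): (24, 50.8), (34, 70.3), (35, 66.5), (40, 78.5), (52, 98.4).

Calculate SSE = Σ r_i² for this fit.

x=24: ŷ = 10 + 1.7·24 = 50.8; r = 50.8 − 50.8 = 0
x=34: ŷ = 10 + 1.7·34 = 67.8; r = 70.3 − 67.8 = 2.5
x=35: ŷ = 10 + 1.7·35 = 69.5; r = 66.5 − 69.5 = -3
x=40: ŷ = 10 + 1.7·40 = 78; r = 78.5 − 78 = 0.5
x=52: ŷ = 10 + 1.7·52 = 98.4; r = 98.4 − 98.4 = 0
SSE = 0 + 6.25 + 9 + 0.25 + 0 = 15.5

SSE = 15.5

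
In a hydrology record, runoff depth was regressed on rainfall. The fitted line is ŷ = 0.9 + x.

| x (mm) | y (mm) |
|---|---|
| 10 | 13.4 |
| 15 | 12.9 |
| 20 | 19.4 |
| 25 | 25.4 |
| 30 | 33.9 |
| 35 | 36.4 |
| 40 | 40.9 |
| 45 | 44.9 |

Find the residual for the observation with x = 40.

r = 0

ŷ = 0.9 + 40 = 40.9
r = 40.9 − 40.9 = 0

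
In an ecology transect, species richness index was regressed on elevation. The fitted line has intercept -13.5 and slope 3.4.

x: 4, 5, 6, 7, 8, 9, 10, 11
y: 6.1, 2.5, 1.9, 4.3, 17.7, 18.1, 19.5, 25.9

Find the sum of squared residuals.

x=4: ŷ = -13.5 + 3.4·4 = 0.1; r = 6.1 − 0.1 = 6
x=5: ŷ = -13.5 + 3.4·5 = 3.5; r = 2.5 − 3.5 = -1
x=6: ŷ = -13.5 + 3.4·6 = 6.9; r = 1.9 − 6.9 = -5
x=7: ŷ = -13.5 + 3.4·7 = 10.3; r = 4.3 − 10.3 = -6
x=8: ŷ = -13.5 + 3.4·8 = 13.7; r = 17.7 − 13.7 = 4
x=9: ŷ = -13.5 + 3.4·9 = 17.1; r = 18.1 − 17.1 = 1
x=10: ŷ = -13.5 + 3.4·10 = 20.5; r = 19.5 − 20.5 = -1
x=11: ŷ = -13.5 + 3.4·11 = 23.9; r = 25.9 − 23.9 = 2
SSE = 36 + 1 + 25 + 36 + 16 + 1 + 1 + 4 = 120

SSE = 120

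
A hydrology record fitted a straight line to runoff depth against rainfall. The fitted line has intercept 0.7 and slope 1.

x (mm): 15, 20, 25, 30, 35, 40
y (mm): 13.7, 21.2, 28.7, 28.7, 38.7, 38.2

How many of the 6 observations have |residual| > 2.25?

3

x=15: ŷ = 0.7 + 15 = 15.7; r = 13.7 − 15.7 = -2
x=20: ŷ = 0.7 + 20 = 20.7; r = 21.2 − 20.7 = 0.5
x=25: ŷ = 0.7 + 25 = 25.7; r = 28.7 − 25.7 = 3
x=30: ŷ = 0.7 + 30 = 30.7; r = 28.7 − 30.7 = -2
x=35: ŷ = 0.7 + 35 = 35.7; r = 38.7 − 35.7 = 3
x=40: ŷ = 0.7 + 40 = 40.7; r = 38.2 − 40.7 = -2.5
|r| > 2.25: x=25 (|r|=3), x=35 (|r|=3), x=40 (|r|=2.5) → 3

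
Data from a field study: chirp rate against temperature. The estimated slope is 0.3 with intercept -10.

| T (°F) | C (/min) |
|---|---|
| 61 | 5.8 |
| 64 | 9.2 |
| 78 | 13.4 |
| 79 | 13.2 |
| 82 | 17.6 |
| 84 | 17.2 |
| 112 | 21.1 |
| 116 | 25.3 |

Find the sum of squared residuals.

T=61: Ĉ = -10 + 0.3·61 = 8.3; e = 5.8 − 8.3 = -2.5
T=64: Ĉ = -10 + 0.3·64 = 9.2; e = 9.2 − 9.2 = 0
T=78: Ĉ = -10 + 0.3·78 = 13.4; e = 13.4 − 13.4 = 0
T=79: Ĉ = -10 + 0.3·79 = 13.7; e = 13.2 − 13.7 = -0.5
T=82: Ĉ = -10 + 0.3·82 = 14.6; e = 17.6 − 14.6 = 3
T=84: Ĉ = -10 + 0.3·84 = 15.2; e = 17.2 − 15.2 = 2
T=112: Ĉ = -10 + 0.3·112 = 23.6; e = 21.1 − 23.6 = -2.5
T=116: Ĉ = -10 + 0.3·116 = 24.8; e = 25.3 − 24.8 = 0.5
SSE = 6.25 + 0 + 0 + 0.25 + 9 + 4 + 6.25 + 0.25 = 26

SSE = 26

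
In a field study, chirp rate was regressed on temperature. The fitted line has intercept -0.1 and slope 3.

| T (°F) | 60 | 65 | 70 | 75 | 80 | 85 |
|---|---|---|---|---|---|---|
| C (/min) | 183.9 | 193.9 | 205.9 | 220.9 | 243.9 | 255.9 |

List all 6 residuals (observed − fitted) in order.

T=60: Ĉ = -0.1 + 3·60 = 179.9; e = 183.9 − 179.9 = 4
T=65: Ĉ = -0.1 + 3·65 = 194.9; e = 193.9 − 194.9 = -1
T=70: Ĉ = -0.1 + 3·70 = 209.9; e = 205.9 − 209.9 = -4
T=75: Ĉ = -0.1 + 3·75 = 224.9; e = 220.9 − 224.9 = -4
T=80: Ĉ = -0.1 + 3·80 = 239.9; e = 243.9 − 239.9 = 4
T=85: Ĉ = -0.1 + 3·85 = 254.9; e = 255.9 − 254.9 = 1

4, -1, -4, -4, 4, 1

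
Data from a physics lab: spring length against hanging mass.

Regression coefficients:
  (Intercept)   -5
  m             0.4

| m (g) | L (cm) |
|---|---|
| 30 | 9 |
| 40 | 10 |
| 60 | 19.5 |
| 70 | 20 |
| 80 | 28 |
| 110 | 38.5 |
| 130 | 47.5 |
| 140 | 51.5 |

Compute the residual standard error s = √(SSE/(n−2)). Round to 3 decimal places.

s = 1.633

m=30: ŷ = -5 + 0.4·30 = 7; r = 9 − 7 = 2
m=40: ŷ = -5 + 0.4·40 = 11; r = 10 − 11 = -1
m=60: ŷ = -5 + 0.4·60 = 19; r = 19.5 − 19 = 0.5
m=70: ŷ = -5 + 0.4·70 = 23; r = 20 − 23 = -3
m=80: ŷ = -5 + 0.4·80 = 27; r = 28 − 27 = 1
m=110: ŷ = -5 + 0.4·110 = 39; r = 38.5 − 39 = -0.5
m=130: ŷ = -5 + 0.4·130 = 47; r = 47.5 − 47 = 0.5
m=140: ŷ = -5 + 0.4·140 = 51; r = 51.5 − 51 = 0.5
SSE = 4 + 1 + 0.25 + 9 + 1 + 0.25 + 0.25 + 0.25 = 16
s = √(16/6) = √2.66667 ≈ 1.633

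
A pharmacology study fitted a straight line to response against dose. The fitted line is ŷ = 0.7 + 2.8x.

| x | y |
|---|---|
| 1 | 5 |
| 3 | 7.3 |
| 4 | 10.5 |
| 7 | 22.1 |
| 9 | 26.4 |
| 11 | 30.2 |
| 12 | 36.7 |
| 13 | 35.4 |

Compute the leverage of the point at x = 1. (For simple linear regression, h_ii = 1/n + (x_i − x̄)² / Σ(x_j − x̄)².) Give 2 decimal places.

h = 0.43

x̄ = (1 + 3 + 4 + 7 + 9 + 11 + 12 + 13)/8 = 7.5
Σ(x − x̄)² = 42.25 + 20.25 + 12.25 + 0.25 + 2.25 + 12.25 + 20.25 + 30.25 = 140
h = 1/8 + (-6.5)²/140 = 0.125 + 0.301786 = 0.43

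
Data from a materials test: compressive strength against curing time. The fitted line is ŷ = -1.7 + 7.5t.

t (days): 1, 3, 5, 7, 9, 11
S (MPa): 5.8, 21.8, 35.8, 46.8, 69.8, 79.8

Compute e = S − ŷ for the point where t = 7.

ŷ = -1.7 + 7.5·7 = 50.8
e = 46.8 − 50.8 = -4

e = -4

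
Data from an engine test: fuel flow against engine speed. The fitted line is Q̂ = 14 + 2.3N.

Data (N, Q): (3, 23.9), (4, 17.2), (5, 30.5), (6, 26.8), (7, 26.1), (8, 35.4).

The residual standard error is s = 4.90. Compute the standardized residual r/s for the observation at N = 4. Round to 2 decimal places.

-1.22

Q̂ = 14 + 2.3·4 = 23.2
r = 17.2 − 23.2 = -6
r/s = -6 / 4.90 = -1.22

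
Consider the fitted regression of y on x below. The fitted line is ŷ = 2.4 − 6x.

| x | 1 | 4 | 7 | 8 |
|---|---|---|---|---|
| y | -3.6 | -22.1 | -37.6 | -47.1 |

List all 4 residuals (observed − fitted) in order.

x=1: ŷ = 2.4 − 6·1 = -3.6; r = -3.6 − (-3.6) = 0
x=4: ŷ = 2.4 − 6·4 = -21.6; r = -22.1 − (-21.6) = -0.5
x=7: ŷ = 2.4 − 6·7 = -39.6; r = -37.6 − (-39.6) = 2
x=8: ŷ = 2.4 − 6·8 = -45.6; r = -47.1 − (-45.6) = -1.5

0, -0.5, 2, -1.5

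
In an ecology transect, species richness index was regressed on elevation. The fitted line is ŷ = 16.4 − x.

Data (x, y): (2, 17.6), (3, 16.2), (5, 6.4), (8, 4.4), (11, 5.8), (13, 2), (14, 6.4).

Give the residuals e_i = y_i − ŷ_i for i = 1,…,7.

3.2, 2.8, -5, -4, 0.4, -1.4, 4

x=2: ŷ = 16.4 − 2 = 14.4; e = 17.6 − 14.4 = 3.2
x=3: ŷ = 16.4 − 3 = 13.4; e = 16.2 − 13.4 = 2.8
x=5: ŷ = 16.4 − 5 = 11.4; e = 6.4 − 11.4 = -5
x=8: ŷ = 16.4 − 8 = 8.4; e = 4.4 − 8.4 = -4
x=11: ŷ = 16.4 − 11 = 5.4; e = 5.8 − 5.4 = 0.4
x=13: ŷ = 16.4 − 13 = 3.4; e = 2 − 3.4 = -1.4
x=14: ŷ = 16.4 − 14 = 2.4; e = 6.4 − 2.4 = 4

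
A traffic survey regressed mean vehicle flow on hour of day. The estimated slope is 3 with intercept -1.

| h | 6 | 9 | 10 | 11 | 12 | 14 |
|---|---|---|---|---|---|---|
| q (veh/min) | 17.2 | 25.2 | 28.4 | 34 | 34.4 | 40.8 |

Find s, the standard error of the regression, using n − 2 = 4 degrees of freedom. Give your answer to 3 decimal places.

h=6: ŷ = -1 + 3·6 = 17; e = 17.2 − 17 = 0.2
h=9: ŷ = -1 + 3·9 = 26; e = 25.2 − 26 = -0.8
h=10: ŷ = -1 + 3·10 = 29; e = 28.4 − 29 = -0.6
h=11: ŷ = -1 + 3·11 = 32; e = 34 − 32 = 2
h=12: ŷ = -1 + 3·12 = 35; e = 34.4 − 35 = -0.6
h=14: ŷ = -1 + 3·14 = 41; e = 40.8 − 41 = -0.2
SSE = 0.04 + 0.64 + 0.36 + 4 + 0.36 + 0.04 = 5.44
s = √(5.44/4) = √1.36 ≈ 1.166

s = 1.166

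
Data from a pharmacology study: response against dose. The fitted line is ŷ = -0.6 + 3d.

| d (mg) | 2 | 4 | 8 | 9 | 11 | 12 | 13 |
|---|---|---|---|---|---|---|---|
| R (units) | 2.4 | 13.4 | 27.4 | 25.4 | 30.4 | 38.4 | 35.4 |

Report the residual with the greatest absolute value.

e = 4

d=2: ŷ = -0.6 + 3·2 = 5.4; e = 2.4 − 5.4 = -3
d=4: ŷ = -0.6 + 3·4 = 11.4; e = 13.4 − 11.4 = 2
d=8: ŷ = -0.6 + 3·8 = 23.4; e = 27.4 − 23.4 = 4
d=9: ŷ = -0.6 + 3·9 = 26.4; e = 25.4 − 26.4 = -1
d=11: ŷ = -0.6 + 3·11 = 32.4; e = 30.4 − 32.4 = -2
d=12: ŷ = -0.6 + 3·12 = 35.4; e = 38.4 − 35.4 = 3
d=13: ŷ = -0.6 + 3·13 = 38.4; e = 35.4 − 38.4 = -3
Largest |e| is 4 at d = 8, residual 4.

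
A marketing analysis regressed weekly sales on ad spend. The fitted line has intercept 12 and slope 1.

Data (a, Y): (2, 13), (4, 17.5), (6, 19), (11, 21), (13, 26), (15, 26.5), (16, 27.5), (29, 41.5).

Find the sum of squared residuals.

a=2: Ŷ = 12 + 2 = 14; e = 13 − 14 = -1
a=4: Ŷ = 12 + 4 = 16; e = 17.5 − 16 = 1.5
a=6: Ŷ = 12 + 6 = 18; e = 19 − 18 = 1
a=11: Ŷ = 12 + 11 = 23; e = 21 − 23 = -2
a=13: Ŷ = 12 + 13 = 25; e = 26 − 25 = 1
a=15: Ŷ = 12 + 15 = 27; e = 26.5 − 27 = -0.5
a=16: Ŷ = 12 + 16 = 28; e = 27.5 − 28 = -0.5
a=29: Ŷ = 12 + 29 = 41; e = 41.5 − 41 = 0.5
SSE = 1 + 2.25 + 1 + 4 + 1 + 0.25 + 0.25 + 0.25 = 10

SSE = 10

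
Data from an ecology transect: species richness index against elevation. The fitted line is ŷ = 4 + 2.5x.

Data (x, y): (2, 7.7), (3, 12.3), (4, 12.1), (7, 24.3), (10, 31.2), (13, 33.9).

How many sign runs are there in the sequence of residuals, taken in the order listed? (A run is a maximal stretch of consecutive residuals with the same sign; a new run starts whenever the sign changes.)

x=2: ŷ = 4 + 2.5·2 = 9; e = 7.7 − 9 = -1.3
x=3: ŷ = 4 + 2.5·3 = 11.5; e = 12.3 − 11.5 = 0.8
x=4: ŷ = 4 + 2.5·4 = 14; e = 12.1 − 14 = -1.9
x=7: ŷ = 4 + 2.5·7 = 21.5; e = 24.3 − 21.5 = 2.8
x=10: ŷ = 4 + 2.5·10 = 29; e = 31.2 − 29 = 2.2
x=13: ŷ = 4 + 2.5·13 = 36.5; e = 33.9 − 36.5 = -2.6
Signs: − + − + + −
Runs: −×1, +×1, −×1, +×2, −×1 → 5

5 runs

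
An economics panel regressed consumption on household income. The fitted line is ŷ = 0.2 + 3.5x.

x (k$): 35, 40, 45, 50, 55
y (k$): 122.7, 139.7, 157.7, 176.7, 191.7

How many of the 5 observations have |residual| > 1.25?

x=35: ŷ = 0.2 + 3.5·35 = 122.7; r = 122.7 − 122.7 = 0
x=40: ŷ = 0.2 + 3.5·40 = 140.2; r = 139.7 − 140.2 = -0.5
x=45: ŷ = 0.2 + 3.5·45 = 157.7; r = 157.7 − 157.7 = 0
x=50: ŷ = 0.2 + 3.5·50 = 175.2; r = 176.7 − 175.2 = 1.5
x=55: ŷ = 0.2 + 3.5·55 = 192.7; r = 191.7 − 192.7 = -1
|r| > 1.25: x=50 (|r|=1.5) → 1

1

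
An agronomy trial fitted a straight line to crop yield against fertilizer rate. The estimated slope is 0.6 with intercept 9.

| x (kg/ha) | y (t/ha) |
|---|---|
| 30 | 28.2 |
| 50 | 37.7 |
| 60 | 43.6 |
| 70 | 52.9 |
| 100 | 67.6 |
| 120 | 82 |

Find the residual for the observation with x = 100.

e = -1.4

ŷ = 9 + 0.6·100 = 69
e = 67.6 − 69 = -1.4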